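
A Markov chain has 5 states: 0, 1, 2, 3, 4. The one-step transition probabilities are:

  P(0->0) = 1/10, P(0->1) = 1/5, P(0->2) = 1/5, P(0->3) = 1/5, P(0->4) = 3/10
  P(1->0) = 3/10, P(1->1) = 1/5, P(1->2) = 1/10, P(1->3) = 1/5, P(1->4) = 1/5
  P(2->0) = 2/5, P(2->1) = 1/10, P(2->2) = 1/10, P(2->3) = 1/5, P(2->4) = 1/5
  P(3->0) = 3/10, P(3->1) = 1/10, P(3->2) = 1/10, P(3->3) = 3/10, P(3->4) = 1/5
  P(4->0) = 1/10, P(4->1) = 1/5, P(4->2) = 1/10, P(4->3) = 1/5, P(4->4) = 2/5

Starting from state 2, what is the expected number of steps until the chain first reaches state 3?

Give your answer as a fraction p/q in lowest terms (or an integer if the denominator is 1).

Answer: 5

Derivation:
Let h_i = expected steps to first reach 3 from state i.
Boundary: h_3 = 0.
First-step equations for the other states:
  h_0 = 1 + 1/10*h_0 + 1/5*h_1 + 1/5*h_2 + 1/5*h_3 + 3/10*h_4
  h_1 = 1 + 3/10*h_0 + 1/5*h_1 + 1/10*h_2 + 1/5*h_3 + 1/5*h_4
  h_2 = 1 + 2/5*h_0 + 1/10*h_1 + 1/10*h_2 + 1/5*h_3 + 1/5*h_4
  h_4 = 1 + 1/10*h_0 + 1/5*h_1 + 1/10*h_2 + 1/5*h_3 + 2/5*h_4

Substituting h_3 = 0 and rearranging gives the linear system (I - Q) h = 1:
  [9/10, -1/5, -1/5, -3/10] . (h_0, h_1, h_2, h_4) = 1
  [-3/10, 4/5, -1/10, -1/5] . (h_0, h_1, h_2, h_4) = 1
  [-2/5, -1/10, 9/10, -1/5] . (h_0, h_1, h_2, h_4) = 1
  [-1/10, -1/5, -1/10, 3/5] . (h_0, h_1, h_2, h_4) = 1

Solving yields:
  h_0 = 5
  h_1 = 5
  h_2 = 5
  h_4 = 5

Starting state is 2, so the expected hitting time is h_2 = 5.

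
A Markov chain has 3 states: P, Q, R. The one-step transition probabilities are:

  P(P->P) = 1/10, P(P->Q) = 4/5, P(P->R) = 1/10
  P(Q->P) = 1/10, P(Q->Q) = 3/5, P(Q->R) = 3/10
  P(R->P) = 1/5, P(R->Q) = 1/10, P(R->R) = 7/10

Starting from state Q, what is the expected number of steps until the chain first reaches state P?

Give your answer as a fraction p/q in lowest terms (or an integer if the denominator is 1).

Answer: 20/3

Derivation:
Let h_i = expected steps to first reach P from state i.
Boundary: h_P = 0.
First-step equations for the other states:
  h_Q = 1 + 1/10*h_P + 3/5*h_Q + 3/10*h_R
  h_R = 1 + 1/5*h_P + 1/10*h_Q + 7/10*h_R

Substituting h_P = 0 and rearranging gives the linear system (I - Q) h = 1:
  [2/5, -3/10] . (h_Q, h_R) = 1
  [-1/10, 3/10] . (h_Q, h_R) = 1

Solving yields:
  h_Q = 20/3
  h_R = 50/9

Starting state is Q, so the expected hitting time is h_Q = 20/3.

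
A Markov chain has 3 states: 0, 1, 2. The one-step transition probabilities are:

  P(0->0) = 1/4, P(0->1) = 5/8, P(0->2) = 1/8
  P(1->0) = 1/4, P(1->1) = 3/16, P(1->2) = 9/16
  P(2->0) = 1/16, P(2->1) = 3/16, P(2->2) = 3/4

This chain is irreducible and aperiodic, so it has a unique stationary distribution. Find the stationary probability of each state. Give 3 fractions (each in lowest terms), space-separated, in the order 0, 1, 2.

The stationary distribution satisfies pi = pi * P, i.e.:
  pi_0 = 1/4*pi_0 + 1/4*pi_1 + 1/16*pi_2
  pi_1 = 5/8*pi_0 + 3/16*pi_1 + 3/16*pi_2
  pi_2 = 1/8*pi_0 + 9/16*pi_1 + 3/4*pi_2
with normalization: pi_0 + pi_1 + pi_2 = 1.

Using the first 2 balance equations plus normalization, the linear system A*pi = b is:
  [-3/4, 1/4, 1/16] . pi = 0
  [5/8, -13/16, 3/16] . pi = 0
  [1, 1, 1] . pi = 1

Solving yields:
  pi_0 = 25/187
  pi_1 = 46/187
  pi_2 = 116/187

Verification (pi * P):
  25/187*1/4 + 46/187*1/4 + 116/187*1/16 = 25/187 = pi_0  (ok)
  25/187*5/8 + 46/187*3/16 + 116/187*3/16 = 46/187 = pi_1  (ok)
  25/187*1/8 + 46/187*9/16 + 116/187*3/4 = 116/187 = pi_2  (ok)

Answer: 25/187 46/187 116/187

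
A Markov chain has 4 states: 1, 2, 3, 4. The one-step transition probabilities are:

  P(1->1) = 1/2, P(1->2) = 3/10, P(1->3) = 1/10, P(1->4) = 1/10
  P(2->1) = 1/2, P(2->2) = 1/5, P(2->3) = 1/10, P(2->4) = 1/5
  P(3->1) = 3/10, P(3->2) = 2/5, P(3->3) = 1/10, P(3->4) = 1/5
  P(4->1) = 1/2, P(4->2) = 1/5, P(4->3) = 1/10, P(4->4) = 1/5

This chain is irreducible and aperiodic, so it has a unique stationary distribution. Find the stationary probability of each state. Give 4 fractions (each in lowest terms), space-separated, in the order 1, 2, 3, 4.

The stationary distribution satisfies pi = pi * P, i.e.:
  pi_1 = 1/2*pi_1 + 1/2*pi_2 + 3/10*pi_3 + 1/2*pi_4
  pi_2 = 3/10*pi_1 + 1/5*pi_2 + 2/5*pi_3 + 1/5*pi_4
  pi_3 = 1/10*pi_1 + 1/10*pi_2 + 1/10*pi_3 + 1/10*pi_4
  pi_4 = 1/10*pi_1 + 1/5*pi_2 + 1/5*pi_3 + 1/5*pi_4
with normalization: pi_1 + pi_2 + pi_3 + pi_4 = 1.

Using the first 3 balance equations plus normalization, the linear system A*pi = b is:
  [-1/2, 1/2, 3/10, 1/2] . pi = 0
  [3/10, -4/5, 2/5, 1/5] . pi = 0
  [1/10, 1/10, -9/10, 1/10] . pi = 0
  [1, 1, 1, 1] . pi = 1

Solving yields:
  pi_1 = 12/25
  pi_2 = 67/250
  pi_3 = 1/10
  pi_4 = 19/125

Verification (pi * P):
  12/25*1/2 + 67/250*1/2 + 1/10*3/10 + 19/125*1/2 = 12/25 = pi_1  (ok)
  12/25*3/10 + 67/250*1/5 + 1/10*2/5 + 19/125*1/5 = 67/250 = pi_2  (ok)
  12/25*1/10 + 67/250*1/10 + 1/10*1/10 + 19/125*1/10 = 1/10 = pi_3  (ok)
  12/25*1/10 + 67/250*1/5 + 1/10*1/5 + 19/125*1/5 = 19/125 = pi_4  (ok)

Answer: 12/25 67/250 1/10 19/125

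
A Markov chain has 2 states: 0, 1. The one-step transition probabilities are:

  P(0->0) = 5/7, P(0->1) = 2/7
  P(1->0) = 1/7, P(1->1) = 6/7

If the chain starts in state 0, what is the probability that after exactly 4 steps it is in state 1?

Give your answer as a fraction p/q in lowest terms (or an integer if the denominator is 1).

Answer: 1430/2401

Derivation:
Computing P^4 by repeated multiplication:
P^1 =
  0: [5/7, 2/7]
  1: [1/7, 6/7]
P^2 =
  0: [27/49, 22/49]
  1: [11/49, 38/49]
P^3 =
  0: [157/343, 186/343]
  1: [93/343, 250/343]
P^4 =
  0: [971/2401, 1430/2401]
  1: [715/2401, 1686/2401]

(P^4)[0 -> 1] = 1430/2401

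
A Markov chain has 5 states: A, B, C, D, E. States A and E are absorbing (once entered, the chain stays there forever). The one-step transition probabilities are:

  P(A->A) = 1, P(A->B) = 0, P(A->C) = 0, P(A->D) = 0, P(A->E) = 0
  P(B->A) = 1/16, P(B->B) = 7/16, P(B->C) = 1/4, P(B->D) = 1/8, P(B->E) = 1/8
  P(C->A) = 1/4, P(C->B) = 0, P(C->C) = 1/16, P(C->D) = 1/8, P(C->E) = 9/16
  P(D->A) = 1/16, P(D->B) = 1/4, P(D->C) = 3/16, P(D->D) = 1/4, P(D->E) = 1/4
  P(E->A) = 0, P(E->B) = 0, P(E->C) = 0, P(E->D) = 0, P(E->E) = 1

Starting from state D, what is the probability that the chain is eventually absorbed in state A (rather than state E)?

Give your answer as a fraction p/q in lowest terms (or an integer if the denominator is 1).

Let a_i = P(absorbed in A | start in state i).
Boundary conditions: a_A = 1, a_E = 0.
For each transient state i, a_i = sum_j P(i->j) * a_j:
  a_B = 1/16*a_A + 7/16*a_B + 1/4*a_C + 1/8*a_D + 1/8*a_E
  a_C = 1/4*a_A + 0*a_B + 1/16*a_C + 1/8*a_D + 9/16*a_E
  a_D = 1/16*a_A + 1/4*a_B + 3/16*a_C + 1/4*a_D + 1/4*a_E

Substituting a_A = 1 and a_E = 0, rearrange to (I - Q) a = r where r[i] = P(i -> A):
  [9/16, -1/4, -1/8] . (a_B, a_C, a_D) = 1/16
  [0, 15/16, -1/8] . (a_B, a_C, a_D) = 1/4
  [-1/4, -3/16, 3/4] . (a_B, a_C, a_D) = 1/16

Solving yields:
  a_B = 214/707
  a_C = 213/707
  a_D = 367/1414

Starting state is D, so the absorption probability is a_D = 367/1414.

Answer: 367/1414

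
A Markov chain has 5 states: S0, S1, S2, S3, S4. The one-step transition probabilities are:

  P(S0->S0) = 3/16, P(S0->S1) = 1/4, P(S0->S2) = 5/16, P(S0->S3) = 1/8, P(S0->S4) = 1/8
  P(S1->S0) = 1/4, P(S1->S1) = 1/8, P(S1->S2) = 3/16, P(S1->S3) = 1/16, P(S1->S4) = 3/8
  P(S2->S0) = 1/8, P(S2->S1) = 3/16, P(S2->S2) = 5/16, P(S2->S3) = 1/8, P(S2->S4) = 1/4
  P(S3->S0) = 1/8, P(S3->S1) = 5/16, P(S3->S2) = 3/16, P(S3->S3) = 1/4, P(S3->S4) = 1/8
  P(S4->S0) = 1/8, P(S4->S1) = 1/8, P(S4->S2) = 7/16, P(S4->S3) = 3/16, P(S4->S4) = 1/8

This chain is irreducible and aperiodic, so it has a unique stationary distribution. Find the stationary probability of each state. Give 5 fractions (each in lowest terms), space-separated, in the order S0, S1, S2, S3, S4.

Answer: 2585/16286 6203/32572 4835/16286 2349/16286 6831/32572

Derivation:
The stationary distribution satisfies pi = pi * P, i.e.:
  pi_S0 = 3/16*pi_S0 + 1/4*pi_S1 + 1/8*pi_S2 + 1/8*pi_S3 + 1/8*pi_S4
  pi_S1 = 1/4*pi_S0 + 1/8*pi_S1 + 3/16*pi_S2 + 5/16*pi_S3 + 1/8*pi_S4
  pi_S2 = 5/16*pi_S0 + 3/16*pi_S1 + 5/16*pi_S2 + 3/16*pi_S3 + 7/16*pi_S4
  pi_S3 = 1/8*pi_S0 + 1/16*pi_S1 + 1/8*pi_S2 + 1/4*pi_S3 + 3/16*pi_S4
  pi_S4 = 1/8*pi_S0 + 3/8*pi_S1 + 1/4*pi_S2 + 1/8*pi_S3 + 1/8*pi_S4
with normalization: pi_S0 + pi_S1 + pi_S2 + pi_S3 + pi_S4 = 1.

Using the first 4 balance equations plus normalization, the linear system A*pi = b is:
  [-13/16, 1/4, 1/8, 1/8, 1/8] . pi = 0
  [1/4, -7/8, 3/16, 5/16, 1/8] . pi = 0
  [5/16, 3/16, -11/16, 3/16, 7/16] . pi = 0
  [1/8, 1/16, 1/8, -3/4, 3/16] . pi = 0
  [1, 1, 1, 1, 1] . pi = 1

Solving yields:
  pi_S0 = 2585/16286
  pi_S1 = 6203/32572
  pi_S2 = 4835/16286
  pi_S3 = 2349/16286
  pi_S4 = 6831/32572

Verification (pi * P):
  2585/16286*3/16 + 6203/32572*1/4 + 4835/16286*1/8 + 2349/16286*1/8 + 6831/32572*1/8 = 2585/16286 = pi_S0  (ok)
  2585/16286*1/4 + 6203/32572*1/8 + 4835/16286*3/16 + 2349/16286*5/16 + 6831/32572*1/8 = 6203/32572 = pi_S1  (ok)
  2585/16286*5/16 + 6203/32572*3/16 + 4835/16286*5/16 + 2349/16286*3/16 + 6831/32572*7/16 = 4835/16286 = pi_S2  (ok)
  2585/16286*1/8 + 6203/32572*1/16 + 4835/16286*1/8 + 2349/16286*1/4 + 6831/32572*3/16 = 2349/16286 = pi_S3  (ok)
  2585/16286*1/8 + 6203/32572*3/8 + 4835/16286*1/4 + 2349/16286*1/8 + 6831/32572*1/8 = 6831/32572 = pi_S4  (ok)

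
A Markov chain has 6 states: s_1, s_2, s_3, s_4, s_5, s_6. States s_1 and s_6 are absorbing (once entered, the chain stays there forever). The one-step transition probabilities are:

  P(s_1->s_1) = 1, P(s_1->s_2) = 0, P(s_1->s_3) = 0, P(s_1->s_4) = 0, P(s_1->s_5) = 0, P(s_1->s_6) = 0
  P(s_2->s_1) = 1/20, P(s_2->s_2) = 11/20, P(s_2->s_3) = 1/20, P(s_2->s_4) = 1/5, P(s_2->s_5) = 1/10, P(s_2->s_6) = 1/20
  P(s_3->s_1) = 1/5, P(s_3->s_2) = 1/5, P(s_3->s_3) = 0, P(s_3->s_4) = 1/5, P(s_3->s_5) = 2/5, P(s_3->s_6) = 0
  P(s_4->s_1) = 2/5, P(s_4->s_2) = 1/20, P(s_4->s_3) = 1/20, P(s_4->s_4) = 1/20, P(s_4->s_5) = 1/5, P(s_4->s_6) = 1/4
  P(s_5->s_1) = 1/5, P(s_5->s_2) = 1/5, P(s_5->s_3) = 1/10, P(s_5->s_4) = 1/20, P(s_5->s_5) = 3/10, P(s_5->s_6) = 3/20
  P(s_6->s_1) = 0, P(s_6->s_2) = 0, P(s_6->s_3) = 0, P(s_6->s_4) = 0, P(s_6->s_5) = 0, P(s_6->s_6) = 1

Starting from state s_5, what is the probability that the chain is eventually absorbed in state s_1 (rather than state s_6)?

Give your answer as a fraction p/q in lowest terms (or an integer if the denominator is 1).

Let a_i = P(absorbed in s_1 | start in state i).
Boundary conditions: a_s_1 = 1, a_s_6 = 0.
For each transient state i, a_i = sum_j P(i->j) * a_j:
  a_s_2 = 1/20*a_s_1 + 11/20*a_s_2 + 1/20*a_s_3 + 1/5*a_s_4 + 1/10*a_s_5 + 1/20*a_s_6
  a_s_3 = 1/5*a_s_1 + 1/5*a_s_2 + 0*a_s_3 + 1/5*a_s_4 + 2/5*a_s_5 + 0*a_s_6
  a_s_4 = 2/5*a_s_1 + 1/20*a_s_2 + 1/20*a_s_3 + 1/20*a_s_4 + 1/5*a_s_5 + 1/4*a_s_6
  a_s_5 = 1/5*a_s_1 + 1/5*a_s_2 + 1/10*a_s_3 + 1/20*a_s_4 + 3/10*a_s_5 + 3/20*a_s_6

Substituting a_s_1 = 1 and a_s_6 = 0, rearrange to (I - Q) a = r where r[i] = P(i -> s_1):
  [9/20, -1/20, -1/5, -1/10] . (a_s_2, a_s_3, a_s_4, a_s_5) = 1/20
  [-1/5, 1, -1/5, -2/5] . (a_s_2, a_s_3, a_s_4, a_s_5) = 1/5
  [-1/20, -1/20, 19/20, -1/5] . (a_s_2, a_s_3, a_s_4, a_s_5) = 2/5
  [-1/5, -1/10, -1/20, 7/10] . (a_s_2, a_s_3, a_s_4, a_s_5) = 1/5

Solving yields:
  a_s_2 = 2631/4448
  a_s_3 = 3021/4448
  a_s_4 = 341/556
  a_s_5 = 2649/4448

Starting state is s_5, so the absorption probability is a_s_5 = 2649/4448.

Answer: 2649/4448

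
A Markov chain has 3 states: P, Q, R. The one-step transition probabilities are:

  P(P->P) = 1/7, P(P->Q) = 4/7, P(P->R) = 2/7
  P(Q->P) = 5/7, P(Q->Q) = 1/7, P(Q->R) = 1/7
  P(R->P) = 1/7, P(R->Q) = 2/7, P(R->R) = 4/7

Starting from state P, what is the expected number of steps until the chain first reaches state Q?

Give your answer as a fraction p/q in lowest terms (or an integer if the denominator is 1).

Let h_i = expected steps to first reach Q from state i.
Boundary: h_Q = 0.
First-step equations for the other states:
  h_P = 1 + 1/7*h_P + 4/7*h_Q + 2/7*h_R
  h_R = 1 + 1/7*h_P + 2/7*h_Q + 4/7*h_R

Substituting h_Q = 0 and rearranging gives the linear system (I - Q) h = 1:
  [6/7, -2/7] . (h_P, h_R) = 1
  [-1/7, 3/7] . (h_P, h_R) = 1

Solving yields:
  h_P = 35/16
  h_R = 49/16

Starting state is P, so the expected hitting time is h_P = 35/16.

Answer: 35/16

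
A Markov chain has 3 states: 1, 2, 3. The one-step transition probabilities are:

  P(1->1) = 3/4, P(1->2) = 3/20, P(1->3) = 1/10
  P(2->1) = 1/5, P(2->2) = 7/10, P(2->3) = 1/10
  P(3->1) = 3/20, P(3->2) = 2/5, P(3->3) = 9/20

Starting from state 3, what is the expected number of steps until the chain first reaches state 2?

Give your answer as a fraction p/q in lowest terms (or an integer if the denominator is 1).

Answer: 160/49

Derivation:
Let h_i = expected steps to first reach 2 from state i.
Boundary: h_2 = 0.
First-step equations for the other states:
  h_1 = 1 + 3/4*h_1 + 3/20*h_2 + 1/10*h_3
  h_3 = 1 + 3/20*h_1 + 2/5*h_2 + 9/20*h_3

Substituting h_2 = 0 and rearranging gives the linear system (I - Q) h = 1:
  [1/4, -1/10] . (h_1, h_3) = 1
  [-3/20, 11/20] . (h_1, h_3) = 1

Solving yields:
  h_1 = 260/49
  h_3 = 160/49

Starting state is 3, so the expected hitting time is h_3 = 160/49.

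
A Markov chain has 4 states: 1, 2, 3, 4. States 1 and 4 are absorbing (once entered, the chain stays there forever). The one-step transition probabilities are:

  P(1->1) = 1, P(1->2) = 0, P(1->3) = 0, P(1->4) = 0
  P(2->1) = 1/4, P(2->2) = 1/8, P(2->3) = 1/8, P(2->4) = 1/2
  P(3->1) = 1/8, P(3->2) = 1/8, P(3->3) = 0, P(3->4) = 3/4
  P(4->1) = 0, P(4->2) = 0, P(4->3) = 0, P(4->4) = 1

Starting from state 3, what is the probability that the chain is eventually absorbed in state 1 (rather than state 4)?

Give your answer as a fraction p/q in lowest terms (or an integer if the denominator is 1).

Let a_i = P(absorbed in 1 | start in state i).
Boundary conditions: a_1 = 1, a_4 = 0.
For each transient state i, a_i = sum_j P(i->j) * a_j:
  a_2 = 1/4*a_1 + 1/8*a_2 + 1/8*a_3 + 1/2*a_4
  a_3 = 1/8*a_1 + 1/8*a_2 + 0*a_3 + 3/4*a_4

Substituting a_1 = 1 and a_4 = 0, rearrange to (I - Q) a = r where r[i] = P(i -> 1):
  [7/8, -1/8] . (a_2, a_3) = 1/4
  [-1/8, 1] . (a_2, a_3) = 1/8

Solving yields:
  a_2 = 17/55
  a_3 = 9/55

Starting state is 3, so the absorption probability is a_3 = 9/55.

Answer: 9/55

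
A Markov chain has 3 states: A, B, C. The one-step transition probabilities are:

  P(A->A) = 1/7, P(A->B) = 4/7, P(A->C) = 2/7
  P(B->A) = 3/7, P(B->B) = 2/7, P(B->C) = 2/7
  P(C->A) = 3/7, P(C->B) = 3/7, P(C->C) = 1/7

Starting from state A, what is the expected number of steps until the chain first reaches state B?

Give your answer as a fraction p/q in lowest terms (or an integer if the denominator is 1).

Answer: 28/15

Derivation:
Let h_i = expected steps to first reach B from state i.
Boundary: h_B = 0.
First-step equations for the other states:
  h_A = 1 + 1/7*h_A + 4/7*h_B + 2/7*h_C
  h_C = 1 + 3/7*h_A + 3/7*h_B + 1/7*h_C

Substituting h_B = 0 and rearranging gives the linear system (I - Q) h = 1:
  [6/7, -2/7] . (h_A, h_C) = 1
  [-3/7, 6/7] . (h_A, h_C) = 1

Solving yields:
  h_A = 28/15
  h_C = 21/10

Starting state is A, so the expected hitting time is h_A = 28/15.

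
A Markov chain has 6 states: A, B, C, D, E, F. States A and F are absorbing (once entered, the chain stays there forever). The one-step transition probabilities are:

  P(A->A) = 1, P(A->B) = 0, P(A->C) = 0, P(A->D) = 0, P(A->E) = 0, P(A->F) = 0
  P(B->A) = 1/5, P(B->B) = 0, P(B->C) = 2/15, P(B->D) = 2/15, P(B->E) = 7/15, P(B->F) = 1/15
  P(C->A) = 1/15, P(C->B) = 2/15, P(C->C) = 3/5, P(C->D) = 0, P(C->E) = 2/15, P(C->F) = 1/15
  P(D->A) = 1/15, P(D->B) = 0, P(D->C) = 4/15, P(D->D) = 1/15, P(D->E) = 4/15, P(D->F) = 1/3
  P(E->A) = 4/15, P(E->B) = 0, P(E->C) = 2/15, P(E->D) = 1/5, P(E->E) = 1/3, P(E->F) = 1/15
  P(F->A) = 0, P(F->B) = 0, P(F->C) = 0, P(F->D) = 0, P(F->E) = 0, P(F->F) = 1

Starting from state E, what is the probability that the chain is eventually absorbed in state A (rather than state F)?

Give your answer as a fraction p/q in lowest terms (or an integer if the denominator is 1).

Let a_i = P(absorbed in A | start in state i).
Boundary conditions: a_A = 1, a_F = 0.
For each transient state i, a_i = sum_j P(i->j) * a_j:
  a_B = 1/5*a_A + 0*a_B + 2/15*a_C + 2/15*a_D + 7/15*a_E + 1/15*a_F
  a_C = 1/15*a_A + 2/15*a_B + 3/5*a_C + 0*a_D + 2/15*a_E + 1/15*a_F
  a_D = 1/15*a_A + 0*a_B + 4/15*a_C + 1/15*a_D + 4/15*a_E + 1/3*a_F
  a_E = 4/15*a_A + 0*a_B + 2/15*a_C + 1/5*a_D + 1/3*a_E + 1/15*a_F

Substituting a_A = 1 and a_F = 0, rearrange to (I - Q) a = r where r[i] = P(i -> A):
  [1, -2/15, -2/15, -7/15] . (a_B, a_C, a_D, a_E) = 1/5
  [-2/15, 2/5, 0, -2/15] . (a_B, a_C, a_D, a_E) = 1/15
  [0, -4/15, 14/15, -4/15] . (a_B, a_C, a_D, a_E) = 1/15
  [0, -2/15, -1/5, 2/3] . (a_B, a_C, a_D, a_E) = 4/15

Solving yields:
  a_B = 2889/4528
  a_C = 1347/2264
  a_D = 965/2264
  a_E = 2929/4528

Starting state is E, so the absorption probability is a_E = 2929/4528.

Answer: 2929/4528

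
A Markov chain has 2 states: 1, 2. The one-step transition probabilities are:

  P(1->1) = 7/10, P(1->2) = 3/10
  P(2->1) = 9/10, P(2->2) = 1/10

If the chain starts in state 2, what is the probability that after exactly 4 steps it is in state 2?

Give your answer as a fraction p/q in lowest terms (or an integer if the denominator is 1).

Computing P^4 by repeated multiplication:
P^1 =
  1: [7/10, 3/10]
  2: [9/10, 1/10]
P^2 =
  1: [19/25, 6/25]
  2: [18/25, 7/25]
P^3 =
  1: [187/250, 63/250]
  2: [189/250, 61/250]
P^4 =
  1: [469/625, 156/625]
  2: [468/625, 157/625]

(P^4)[2 -> 2] = 157/625

Answer: 157/625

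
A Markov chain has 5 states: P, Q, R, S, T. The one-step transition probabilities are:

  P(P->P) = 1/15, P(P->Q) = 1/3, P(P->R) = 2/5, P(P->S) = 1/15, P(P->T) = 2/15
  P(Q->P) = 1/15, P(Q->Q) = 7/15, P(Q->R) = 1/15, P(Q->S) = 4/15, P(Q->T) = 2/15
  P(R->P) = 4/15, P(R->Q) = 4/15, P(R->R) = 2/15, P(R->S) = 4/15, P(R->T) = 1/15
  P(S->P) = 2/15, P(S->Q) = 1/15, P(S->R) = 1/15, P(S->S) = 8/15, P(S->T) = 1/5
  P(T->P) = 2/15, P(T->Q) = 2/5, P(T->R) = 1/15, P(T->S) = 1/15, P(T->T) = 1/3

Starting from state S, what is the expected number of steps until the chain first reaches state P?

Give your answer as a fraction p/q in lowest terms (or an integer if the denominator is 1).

Let h_i = expected steps to first reach P from state i.
Boundary: h_P = 0.
First-step equations for the other states:
  h_Q = 1 + 1/15*h_P + 7/15*h_Q + 1/15*h_R + 4/15*h_S + 2/15*h_T
  h_R = 1 + 4/15*h_P + 4/15*h_Q + 2/15*h_R + 4/15*h_S + 1/15*h_T
  h_S = 1 + 2/15*h_P + 1/15*h_Q + 1/15*h_R + 8/15*h_S + 1/5*h_T
  h_T = 1 + 2/15*h_P + 2/5*h_Q + 1/15*h_R + 1/15*h_S + 1/3*h_T

Substituting h_P = 0 and rearranging gives the linear system (I - Q) h = 1:
  [8/15, -1/15, -4/15, -2/15] . (h_Q, h_R, h_S, h_T) = 1
  [-4/15, 13/15, -4/15, -1/15] . (h_Q, h_R, h_S, h_T) = 1
  [-1/15, -1/15, 7/15, -1/5] . (h_Q, h_R, h_S, h_T) = 1
  [-2/5, -1/15, -1/15, 2/3] . (h_Q, h_R, h_S, h_T) = 1

Solving yields:
  h_Q = 28350/3239
  h_R = 22395/3239
  h_S = 25620/3239
  h_T = 26670/3239

Starting state is S, so the expected hitting time is h_S = 25620/3239.

Answer: 25620/3239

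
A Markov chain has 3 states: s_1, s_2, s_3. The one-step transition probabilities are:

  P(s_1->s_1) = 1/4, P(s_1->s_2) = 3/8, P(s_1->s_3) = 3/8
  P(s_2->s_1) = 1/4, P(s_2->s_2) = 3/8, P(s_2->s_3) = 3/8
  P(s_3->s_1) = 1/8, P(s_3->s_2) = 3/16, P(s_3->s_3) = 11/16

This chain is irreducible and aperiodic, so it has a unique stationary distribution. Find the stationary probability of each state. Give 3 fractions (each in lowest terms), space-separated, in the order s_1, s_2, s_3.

Answer: 2/11 3/11 6/11

Derivation:
The stationary distribution satisfies pi = pi * P, i.e.:
  pi_s_1 = 1/4*pi_s_1 + 1/4*pi_s_2 + 1/8*pi_s_3
  pi_s_2 = 3/8*pi_s_1 + 3/8*pi_s_2 + 3/16*pi_s_3
  pi_s_3 = 3/8*pi_s_1 + 3/8*pi_s_2 + 11/16*pi_s_3
with normalization: pi_s_1 + pi_s_2 + pi_s_3 = 1.

Using the first 2 balance equations plus normalization, the linear system A*pi = b is:
  [-3/4, 1/4, 1/8] . pi = 0
  [3/8, -5/8, 3/16] . pi = 0
  [1, 1, 1] . pi = 1

Solving yields:
  pi_s_1 = 2/11
  pi_s_2 = 3/11
  pi_s_3 = 6/11

Verification (pi * P):
  2/11*1/4 + 3/11*1/4 + 6/11*1/8 = 2/11 = pi_s_1  (ok)
  2/11*3/8 + 3/11*3/8 + 6/11*3/16 = 3/11 = pi_s_2  (ok)
  2/11*3/8 + 3/11*3/8 + 6/11*11/16 = 6/11 = pi_s_3  (ok)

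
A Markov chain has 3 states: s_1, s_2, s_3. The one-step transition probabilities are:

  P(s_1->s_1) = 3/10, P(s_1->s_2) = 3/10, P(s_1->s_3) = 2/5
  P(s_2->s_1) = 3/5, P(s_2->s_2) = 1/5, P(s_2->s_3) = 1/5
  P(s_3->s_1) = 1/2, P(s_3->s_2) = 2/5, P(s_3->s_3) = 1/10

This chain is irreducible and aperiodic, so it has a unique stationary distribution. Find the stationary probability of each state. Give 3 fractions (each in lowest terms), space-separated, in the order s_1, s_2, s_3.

The stationary distribution satisfies pi = pi * P, i.e.:
  pi_s_1 = 3/10*pi_s_1 + 3/5*pi_s_2 + 1/2*pi_s_3
  pi_s_2 = 3/10*pi_s_1 + 1/5*pi_s_2 + 2/5*pi_s_3
  pi_s_3 = 2/5*pi_s_1 + 1/5*pi_s_2 + 1/10*pi_s_3
with normalization: pi_s_1 + pi_s_2 + pi_s_3 = 1.

Using the first 2 balance equations plus normalization, the linear system A*pi = b is:
  [-7/10, 3/5, 1/2] . pi = 0
  [3/10, -4/5, 2/5] . pi = 0
  [1, 1, 1] . pi = 1

Solving yields:
  pi_s_1 = 64/145
  pi_s_2 = 43/145
  pi_s_3 = 38/145

Verification (pi * P):
  64/145*3/10 + 43/145*3/5 + 38/145*1/2 = 64/145 = pi_s_1  (ok)
  64/145*3/10 + 43/145*1/5 + 38/145*2/5 = 43/145 = pi_s_2  (ok)
  64/145*2/5 + 43/145*1/5 + 38/145*1/10 = 38/145 = pi_s_3  (ok)

Answer: 64/145 43/145 38/145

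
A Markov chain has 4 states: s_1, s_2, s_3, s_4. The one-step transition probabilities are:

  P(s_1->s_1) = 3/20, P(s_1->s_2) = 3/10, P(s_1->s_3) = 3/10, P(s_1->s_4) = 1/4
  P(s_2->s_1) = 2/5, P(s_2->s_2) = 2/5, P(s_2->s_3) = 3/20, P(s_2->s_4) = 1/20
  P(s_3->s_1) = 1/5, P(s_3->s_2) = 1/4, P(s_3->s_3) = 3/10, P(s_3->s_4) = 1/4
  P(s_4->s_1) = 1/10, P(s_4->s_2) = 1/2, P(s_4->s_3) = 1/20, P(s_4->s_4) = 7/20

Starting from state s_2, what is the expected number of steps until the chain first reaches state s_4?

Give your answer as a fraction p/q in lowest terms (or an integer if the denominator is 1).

Answer: 8740/1329

Derivation:
Let h_i = expected steps to first reach s_4 from state i.
Boundary: h_s_4 = 0.
First-step equations for the other states:
  h_s_1 = 1 + 3/20*h_s_1 + 3/10*h_s_2 + 3/10*h_s_3 + 1/4*h_s_4
  h_s_2 = 1 + 2/5*h_s_1 + 2/5*h_s_2 + 3/20*h_s_3 + 1/20*h_s_4
  h_s_3 = 1 + 1/5*h_s_1 + 1/4*h_s_2 + 3/10*h_s_3 + 1/4*h_s_4

Substituting h_s_4 = 0 and rearranging gives the linear system (I - Q) h = 1:
  [17/20, -3/10, -3/10] . (h_s_1, h_s_2, h_s_3) = 1
  [-2/5, 3/5, -3/20] . (h_s_1, h_s_2, h_s_3) = 1
  [-1/5, -1/4, 7/10] . (h_s_1, h_s_2, h_s_3) = 1

Solving yields:
  h_s_1 = 2380/443
  h_s_2 = 8740/1329
  h_s_3 = 7060/1329

Starting state is s_2, so the expected hitting time is h_s_2 = 8740/1329.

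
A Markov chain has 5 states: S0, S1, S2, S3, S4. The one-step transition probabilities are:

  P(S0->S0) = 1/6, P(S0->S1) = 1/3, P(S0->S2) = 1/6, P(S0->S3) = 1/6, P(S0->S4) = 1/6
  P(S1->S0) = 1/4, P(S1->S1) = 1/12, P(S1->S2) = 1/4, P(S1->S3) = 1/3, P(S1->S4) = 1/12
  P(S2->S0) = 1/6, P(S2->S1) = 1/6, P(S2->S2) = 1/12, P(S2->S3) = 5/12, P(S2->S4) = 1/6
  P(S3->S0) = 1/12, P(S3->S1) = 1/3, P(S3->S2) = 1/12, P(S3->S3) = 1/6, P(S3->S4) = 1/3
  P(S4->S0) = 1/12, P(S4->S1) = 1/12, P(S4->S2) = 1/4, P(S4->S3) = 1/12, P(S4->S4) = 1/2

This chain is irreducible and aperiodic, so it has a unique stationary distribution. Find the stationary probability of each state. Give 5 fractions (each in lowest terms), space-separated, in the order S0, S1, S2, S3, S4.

The stationary distribution satisfies pi = pi * P, i.e.:
  pi_S0 = 1/6*pi_S0 + 1/4*pi_S1 + 1/6*pi_S2 + 1/12*pi_S3 + 1/12*pi_S4
  pi_S1 = 1/3*pi_S0 + 1/12*pi_S1 + 1/6*pi_S2 + 1/3*pi_S3 + 1/12*pi_S4
  pi_S2 = 1/6*pi_S0 + 1/4*pi_S1 + 1/12*pi_S2 + 1/12*pi_S3 + 1/4*pi_S4
  pi_S3 = 1/6*pi_S0 + 1/3*pi_S1 + 5/12*pi_S2 + 1/6*pi_S3 + 1/12*pi_S4
  pi_S4 = 1/6*pi_S0 + 1/12*pi_S1 + 1/6*pi_S2 + 1/3*pi_S3 + 1/2*pi_S4
with normalization: pi_S0 + pi_S1 + pi_S2 + pi_S3 + pi_S4 = 1.

Using the first 4 balance equations plus normalization, the linear system A*pi = b is:
  [-5/6, 1/4, 1/6, 1/12, 1/12] . pi = 0
  [1/3, -11/12, 1/6, 1/3, 1/12] . pi = 0
  [1/6, 1/4, -11/12, 1/12, 1/4] . pi = 0
  [1/6, 1/3, 5/12, -5/6, 1/12] . pi = 0
  [1, 1, 1, 1, 1] . pi = 1

Solving yields:
  pi_S0 = 2705/19223
  pi_S1 = 3602/19223
  pi_S2 = 3328/19223
  pi_S3 = 4186/19223
  pi_S4 = 5402/19223

Verification (pi * P):
  2705/19223*1/6 + 3602/19223*1/4 + 3328/19223*1/6 + 4186/19223*1/12 + 5402/19223*1/12 = 2705/19223 = pi_S0  (ok)
  2705/19223*1/3 + 3602/19223*1/12 + 3328/19223*1/6 + 4186/19223*1/3 + 5402/19223*1/12 = 3602/19223 = pi_S1  (ok)
  2705/19223*1/6 + 3602/19223*1/4 + 3328/19223*1/12 + 4186/19223*1/12 + 5402/19223*1/4 = 3328/19223 = pi_S2  (ok)
  2705/19223*1/6 + 3602/19223*1/3 + 3328/19223*5/12 + 4186/19223*1/6 + 5402/19223*1/12 = 4186/19223 = pi_S3  (ok)
  2705/19223*1/6 + 3602/19223*1/12 + 3328/19223*1/6 + 4186/19223*1/3 + 5402/19223*1/2 = 5402/19223 = pi_S4  (ok)

Answer: 2705/19223 3602/19223 3328/19223 4186/19223 5402/19223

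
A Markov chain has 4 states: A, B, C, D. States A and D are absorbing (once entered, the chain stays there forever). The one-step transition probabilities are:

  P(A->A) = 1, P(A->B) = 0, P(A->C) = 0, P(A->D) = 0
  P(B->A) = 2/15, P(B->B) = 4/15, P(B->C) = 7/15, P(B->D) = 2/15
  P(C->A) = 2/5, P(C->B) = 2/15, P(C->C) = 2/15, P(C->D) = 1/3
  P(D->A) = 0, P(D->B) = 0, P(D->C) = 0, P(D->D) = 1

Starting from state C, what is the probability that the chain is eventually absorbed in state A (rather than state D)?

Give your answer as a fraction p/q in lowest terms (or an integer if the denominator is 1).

Let a_i = P(absorbed in A | start in state i).
Boundary conditions: a_A = 1, a_D = 0.
For each transient state i, a_i = sum_j P(i->j) * a_j:
  a_B = 2/15*a_A + 4/15*a_B + 7/15*a_C + 2/15*a_D
  a_C = 2/5*a_A + 2/15*a_B + 2/15*a_C + 1/3*a_D

Substituting a_A = 1 and a_D = 0, rearrange to (I - Q) a = r where r[i] = P(i -> A):
  [11/15, -7/15] . (a_B, a_C) = 2/15
  [-2/15, 13/15] . (a_B, a_C) = 2/5

Solving yields:
  a_B = 68/129
  a_C = 70/129

Starting state is C, so the absorption probability is a_C = 70/129.

Answer: 70/129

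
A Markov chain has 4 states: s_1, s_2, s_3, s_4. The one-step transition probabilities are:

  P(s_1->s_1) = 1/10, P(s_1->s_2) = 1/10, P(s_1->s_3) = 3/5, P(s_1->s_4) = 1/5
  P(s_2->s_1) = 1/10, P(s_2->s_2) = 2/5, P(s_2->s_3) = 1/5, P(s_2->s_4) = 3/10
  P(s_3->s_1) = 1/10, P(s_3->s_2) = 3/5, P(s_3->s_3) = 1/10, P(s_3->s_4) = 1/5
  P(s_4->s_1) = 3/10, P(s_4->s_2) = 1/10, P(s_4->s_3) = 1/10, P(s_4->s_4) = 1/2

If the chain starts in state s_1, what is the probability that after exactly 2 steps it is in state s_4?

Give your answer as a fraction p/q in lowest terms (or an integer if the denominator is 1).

Computing P^2 by repeated multiplication:
P^1 =
  s_1: [1/10, 1/10, 3/5, 1/5]
  s_2: [1/10, 2/5, 1/5, 3/10]
  s_3: [1/10, 3/5, 1/10, 1/5]
  s_4: [3/10, 1/10, 1/10, 1/2]
P^2 =
  s_1: [7/50, 43/100, 4/25, 27/100]
  s_2: [4/25, 8/25, 19/100, 33/100]
  s_3: [7/50, 33/100, 21/100, 8/25]
  s_4: [1/5, 9/50, 13/50, 9/25]

(P^2)[s_1 -> s_4] = 27/100

Answer: 27/100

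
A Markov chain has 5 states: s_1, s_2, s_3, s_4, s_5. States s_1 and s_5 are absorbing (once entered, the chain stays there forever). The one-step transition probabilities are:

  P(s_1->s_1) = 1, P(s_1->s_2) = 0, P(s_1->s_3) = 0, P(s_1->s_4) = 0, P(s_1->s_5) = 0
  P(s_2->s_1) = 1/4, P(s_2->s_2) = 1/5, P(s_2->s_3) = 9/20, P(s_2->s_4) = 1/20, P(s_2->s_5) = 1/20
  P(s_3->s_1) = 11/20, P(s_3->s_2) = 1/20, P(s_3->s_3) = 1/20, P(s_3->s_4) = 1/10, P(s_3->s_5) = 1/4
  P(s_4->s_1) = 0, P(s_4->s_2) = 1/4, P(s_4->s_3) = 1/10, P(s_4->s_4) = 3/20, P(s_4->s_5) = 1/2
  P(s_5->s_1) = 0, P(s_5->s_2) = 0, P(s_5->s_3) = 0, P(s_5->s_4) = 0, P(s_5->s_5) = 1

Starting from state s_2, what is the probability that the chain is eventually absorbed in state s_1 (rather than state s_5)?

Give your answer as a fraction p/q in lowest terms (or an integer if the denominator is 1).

Let a_i = P(absorbed in s_1 | start in state i).
Boundary conditions: a_s_1 = 1, a_s_5 = 0.
For each transient state i, a_i = sum_j P(i->j) * a_j:
  a_s_2 = 1/4*a_s_1 + 1/5*a_s_2 + 9/20*a_s_3 + 1/20*a_s_4 + 1/20*a_s_5
  a_s_3 = 11/20*a_s_1 + 1/20*a_s_2 + 1/20*a_s_3 + 1/10*a_s_4 + 1/4*a_s_5
  a_s_4 = 0*a_s_1 + 1/4*a_s_2 + 1/10*a_s_3 + 3/20*a_s_4 + 1/2*a_s_5

Substituting a_s_1 = 1 and a_s_5 = 0, rearrange to (I - Q) a = r where r[i] = P(i -> s_1):
  [4/5, -9/20, -1/20] . (a_s_2, a_s_3, a_s_4) = 1/4
  [-1/20, 19/20, -1/10] . (a_s_2, a_s_3, a_s_4) = 11/20
  [-1/4, -1/10, 17/20] . (a_s_2, a_s_3, a_s_4) = 0

Solving yields:
  a_s_2 = 275/397
  a_s_3 = 256/397
  a_s_4 = 111/397

Starting state is s_2, so the absorption probability is a_s_2 = 275/397.

Answer: 275/397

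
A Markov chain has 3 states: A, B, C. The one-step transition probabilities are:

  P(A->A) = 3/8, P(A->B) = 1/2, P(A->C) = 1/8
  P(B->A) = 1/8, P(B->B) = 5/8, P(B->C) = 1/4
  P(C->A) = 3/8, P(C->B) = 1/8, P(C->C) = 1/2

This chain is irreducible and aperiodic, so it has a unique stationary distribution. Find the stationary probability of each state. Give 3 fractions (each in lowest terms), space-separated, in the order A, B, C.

Answer: 5/19 17/38 11/38

Derivation:
The stationary distribution satisfies pi = pi * P, i.e.:
  pi_A = 3/8*pi_A + 1/8*pi_B + 3/8*pi_C
  pi_B = 1/2*pi_A + 5/8*pi_B + 1/8*pi_C
  pi_C = 1/8*pi_A + 1/4*pi_B + 1/2*pi_C
with normalization: pi_A + pi_B + pi_C = 1.

Using the first 2 balance equations plus normalization, the linear system A*pi = b is:
  [-5/8, 1/8, 3/8] . pi = 0
  [1/2, -3/8, 1/8] . pi = 0
  [1, 1, 1] . pi = 1

Solving yields:
  pi_A = 5/19
  pi_B = 17/38
  pi_C = 11/38

Verification (pi * P):
  5/19*3/8 + 17/38*1/8 + 11/38*3/8 = 5/19 = pi_A  (ok)
  5/19*1/2 + 17/38*5/8 + 11/38*1/8 = 17/38 = pi_B  (ok)
  5/19*1/8 + 17/38*1/4 + 11/38*1/2 = 11/38 = pi_C  (ok)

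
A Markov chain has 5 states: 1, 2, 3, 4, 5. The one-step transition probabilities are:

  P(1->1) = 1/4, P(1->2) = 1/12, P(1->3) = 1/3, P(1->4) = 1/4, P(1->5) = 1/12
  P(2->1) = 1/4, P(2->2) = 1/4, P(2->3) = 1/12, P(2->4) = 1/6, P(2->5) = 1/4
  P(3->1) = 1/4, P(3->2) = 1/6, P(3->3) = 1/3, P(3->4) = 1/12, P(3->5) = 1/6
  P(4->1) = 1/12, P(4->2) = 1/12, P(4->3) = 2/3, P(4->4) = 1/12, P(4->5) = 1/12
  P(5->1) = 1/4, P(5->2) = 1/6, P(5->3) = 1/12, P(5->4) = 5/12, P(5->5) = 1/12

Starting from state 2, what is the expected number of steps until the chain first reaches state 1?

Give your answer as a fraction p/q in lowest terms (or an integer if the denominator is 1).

Let h_i = expected steps to first reach 1 from state i.
Boundary: h_1 = 0.
First-step equations for the other states:
  h_2 = 1 + 1/4*h_1 + 1/4*h_2 + 1/12*h_3 + 1/6*h_4 + 1/4*h_5
  h_3 = 1 + 1/4*h_1 + 1/6*h_2 + 1/3*h_3 + 1/12*h_4 + 1/6*h_5
  h_4 = 1 + 1/12*h_1 + 1/12*h_2 + 2/3*h_3 + 1/12*h_4 + 1/12*h_5
  h_5 = 1 + 1/4*h_1 + 1/6*h_2 + 1/12*h_3 + 5/12*h_4 + 1/12*h_5

Substituting h_1 = 0 and rearranging gives the linear system (I - Q) h = 1:
  [3/4, -1/12, -1/6, -1/4] . (h_2, h_3, h_4, h_5) = 1
  [-1/6, 2/3, -1/12, -1/6] . (h_2, h_3, h_4, h_5) = 1
  [-1/12, -2/3, 11/12, -1/12] . (h_2, h_3, h_4, h_5) = 1
  [-1/6, -1/12, -5/12, 11/12] . (h_2, h_3, h_4, h_5) = 1

Solving yields:
  h_2 = 21732/4801
  h_3 = 21324/4801
  h_4 = 24756/4801
  h_5 = 22380/4801

Starting state is 2, so the expected hitting time is h_2 = 21732/4801.

Answer: 21732/4801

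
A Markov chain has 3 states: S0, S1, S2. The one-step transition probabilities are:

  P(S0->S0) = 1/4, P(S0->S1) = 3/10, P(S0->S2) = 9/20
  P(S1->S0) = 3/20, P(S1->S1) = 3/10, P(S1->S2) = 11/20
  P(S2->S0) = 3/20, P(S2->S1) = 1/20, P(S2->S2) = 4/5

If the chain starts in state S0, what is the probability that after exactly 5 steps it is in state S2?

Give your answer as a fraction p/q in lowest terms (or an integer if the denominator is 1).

Answer: 454323/640000

Derivation:
Computing P^5 by repeated multiplication:
P^1 =
  S0: [1/4, 3/10, 9/20]
  S1: [3/20, 3/10, 11/20]
  S2: [3/20, 1/20, 4/5]
P^2 =
  S0: [7/40, 3/16, 51/80]
  S1: [33/200, 13/80, 269/400]
  S2: [33/200, 1/10, 147/200]
P^3 =
  S0: [67/400, 9/64, 1107/1600]
  S1: [333/2000, 211/1600, 5613/8000]
  S2: [333/2000, 93/800, 2869/4000]
P^4 =
  S0: [667/4000, 813/6400, 22599/32000]
  S1: [3333/20000, 3987/32000, 113401/160000]
  S2: [3333/20000, 1931/16000, 57013/80000]
P^5 =
  S0: [6667/40000, 15801/128000, 454323/640000]
  S1: [33333/200000, 78599/640000, 2273677/3200000]
  S2: [33333/200000, 38987/320000, 1138401/1600000]

(P^5)[S0 -> S2] = 454323/640000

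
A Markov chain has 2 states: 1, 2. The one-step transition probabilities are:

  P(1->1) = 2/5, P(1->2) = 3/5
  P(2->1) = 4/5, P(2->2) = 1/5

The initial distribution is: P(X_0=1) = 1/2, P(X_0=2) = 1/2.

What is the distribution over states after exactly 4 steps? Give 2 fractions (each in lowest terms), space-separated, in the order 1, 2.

Answer: 356/625 269/625

Derivation:
Propagating the distribution step by step (d_{t+1} = d_t * P):
d_0 = (1=1/2, 2=1/2)
  d_1[1] = 1/2*2/5 + 1/2*4/5 = 3/5
  d_1[2] = 1/2*3/5 + 1/2*1/5 = 2/5
d_1 = (1=3/5, 2=2/5)
  d_2[1] = 3/5*2/5 + 2/5*4/5 = 14/25
  d_2[2] = 3/5*3/5 + 2/5*1/5 = 11/25
d_2 = (1=14/25, 2=11/25)
  d_3[1] = 14/25*2/5 + 11/25*4/5 = 72/125
  d_3[2] = 14/25*3/5 + 11/25*1/5 = 53/125
d_3 = (1=72/125, 2=53/125)
  d_4[1] = 72/125*2/5 + 53/125*4/5 = 356/625
  d_4[2] = 72/125*3/5 + 53/125*1/5 = 269/625
d_4 = (1=356/625, 2=269/625)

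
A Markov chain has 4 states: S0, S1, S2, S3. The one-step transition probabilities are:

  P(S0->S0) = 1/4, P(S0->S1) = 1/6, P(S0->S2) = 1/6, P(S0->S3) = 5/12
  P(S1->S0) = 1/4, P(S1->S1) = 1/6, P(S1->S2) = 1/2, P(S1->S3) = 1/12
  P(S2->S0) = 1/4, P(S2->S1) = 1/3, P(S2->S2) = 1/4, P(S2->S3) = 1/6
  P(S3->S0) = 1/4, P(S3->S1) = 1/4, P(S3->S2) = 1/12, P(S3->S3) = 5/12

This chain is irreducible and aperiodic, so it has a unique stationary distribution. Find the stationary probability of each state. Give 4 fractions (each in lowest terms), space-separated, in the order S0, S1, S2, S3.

The stationary distribution satisfies pi = pi * P, i.e.:
  pi_S0 = 1/4*pi_S0 + 1/4*pi_S1 + 1/4*pi_S2 + 1/4*pi_S3
  pi_S1 = 1/6*pi_S0 + 1/6*pi_S1 + 1/3*pi_S2 + 1/4*pi_S3
  pi_S2 = 1/6*pi_S0 + 1/2*pi_S1 + 1/4*pi_S2 + 1/12*pi_S3
  pi_S3 = 5/12*pi_S0 + 1/12*pi_S1 + 1/6*pi_S2 + 5/12*pi_S3
with normalization: pi_S0 + pi_S1 + pi_S2 + pi_S3 = 1.

Using the first 3 balance equations plus normalization, the linear system A*pi = b is:
  [-3/4, 1/4, 1/4, 1/4] . pi = 0
  [1/6, -5/6, 1/3, 1/4] . pi = 0
  [1/6, 1/2, -3/4, 1/12] . pi = 0
  [1, 1, 1, 1] . pi = 1

Solving yields:
  pi_S0 = 1/4
  pi_S1 = 23/100
  pi_S2 = 6/25
  pi_S3 = 7/25

Verification (pi * P):
  1/4*1/4 + 23/100*1/4 + 6/25*1/4 + 7/25*1/4 = 1/4 = pi_S0  (ok)
  1/4*1/6 + 23/100*1/6 + 6/25*1/3 + 7/25*1/4 = 23/100 = pi_S1  (ok)
  1/4*1/6 + 23/100*1/2 + 6/25*1/4 + 7/25*1/12 = 6/25 = pi_S2  (ok)
  1/4*5/12 + 23/100*1/12 + 6/25*1/6 + 7/25*5/12 = 7/25 = pi_S3  (ok)

Answer: 1/4 23/100 6/25 7/25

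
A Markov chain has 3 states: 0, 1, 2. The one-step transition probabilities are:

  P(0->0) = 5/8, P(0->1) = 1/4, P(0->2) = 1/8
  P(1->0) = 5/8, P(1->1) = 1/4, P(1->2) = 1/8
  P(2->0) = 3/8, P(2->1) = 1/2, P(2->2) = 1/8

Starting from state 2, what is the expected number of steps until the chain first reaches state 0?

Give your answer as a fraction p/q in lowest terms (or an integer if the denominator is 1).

Answer: 40/19

Derivation:
Let h_i = expected steps to first reach 0 from state i.
Boundary: h_0 = 0.
First-step equations for the other states:
  h_1 = 1 + 5/8*h_0 + 1/4*h_1 + 1/8*h_2
  h_2 = 1 + 3/8*h_0 + 1/2*h_1 + 1/8*h_2

Substituting h_0 = 0 and rearranging gives the linear system (I - Q) h = 1:
  [3/4, -1/8] . (h_1, h_2) = 1
  [-1/2, 7/8] . (h_1, h_2) = 1

Solving yields:
  h_1 = 32/19
  h_2 = 40/19

Starting state is 2, so the expected hitting time is h_2 = 40/19.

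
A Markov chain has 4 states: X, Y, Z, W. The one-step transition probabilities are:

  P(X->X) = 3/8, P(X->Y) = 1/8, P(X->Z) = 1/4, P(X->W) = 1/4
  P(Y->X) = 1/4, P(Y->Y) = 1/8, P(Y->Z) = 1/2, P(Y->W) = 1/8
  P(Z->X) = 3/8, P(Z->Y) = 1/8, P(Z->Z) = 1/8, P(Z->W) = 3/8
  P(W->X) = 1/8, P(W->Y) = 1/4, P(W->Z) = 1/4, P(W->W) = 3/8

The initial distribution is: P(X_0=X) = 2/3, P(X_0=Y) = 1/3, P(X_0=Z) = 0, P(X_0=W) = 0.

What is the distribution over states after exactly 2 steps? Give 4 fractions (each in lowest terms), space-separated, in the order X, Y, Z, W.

Answer: 59/192 29/192 23/96 29/96

Derivation:
Propagating the distribution step by step (d_{t+1} = d_t * P):
d_0 = (X=2/3, Y=1/3, Z=0, W=0)
  d_1[X] = 2/3*3/8 + 1/3*1/4 + 0*3/8 + 0*1/8 = 1/3
  d_1[Y] = 2/3*1/8 + 1/3*1/8 + 0*1/8 + 0*1/4 = 1/8
  d_1[Z] = 2/3*1/4 + 1/3*1/2 + 0*1/8 + 0*1/4 = 1/3
  d_1[W] = 2/3*1/4 + 1/3*1/8 + 0*3/8 + 0*3/8 = 5/24
d_1 = (X=1/3, Y=1/8, Z=1/3, W=5/24)
  d_2[X] = 1/3*3/8 + 1/8*1/4 + 1/3*3/8 + 5/24*1/8 = 59/192
  d_2[Y] = 1/3*1/8 + 1/8*1/8 + 1/3*1/8 + 5/24*1/4 = 29/192
  d_2[Z] = 1/3*1/4 + 1/8*1/2 + 1/3*1/8 + 5/24*1/4 = 23/96
  d_2[W] = 1/3*1/4 + 1/8*1/8 + 1/3*3/8 + 5/24*3/8 = 29/96
d_2 = (X=59/192, Y=29/192, Z=23/96, W=29/96)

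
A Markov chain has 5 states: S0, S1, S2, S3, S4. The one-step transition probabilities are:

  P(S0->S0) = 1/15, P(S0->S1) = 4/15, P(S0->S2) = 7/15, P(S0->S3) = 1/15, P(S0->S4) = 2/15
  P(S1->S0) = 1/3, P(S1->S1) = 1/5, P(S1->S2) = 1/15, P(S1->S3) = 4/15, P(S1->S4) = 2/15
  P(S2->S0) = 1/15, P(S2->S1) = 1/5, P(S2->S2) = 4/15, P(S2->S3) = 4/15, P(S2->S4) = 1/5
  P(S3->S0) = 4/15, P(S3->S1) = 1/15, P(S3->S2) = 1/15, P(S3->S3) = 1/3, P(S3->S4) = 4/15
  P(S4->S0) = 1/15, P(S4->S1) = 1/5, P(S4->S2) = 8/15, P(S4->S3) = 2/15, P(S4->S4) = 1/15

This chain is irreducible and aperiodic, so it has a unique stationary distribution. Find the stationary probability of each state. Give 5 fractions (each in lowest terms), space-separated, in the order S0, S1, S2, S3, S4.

The stationary distribution satisfies pi = pi * P, i.e.:
  pi_S0 = 1/15*pi_S0 + 1/3*pi_S1 + 1/15*pi_S2 + 4/15*pi_S3 + 1/15*pi_S4
  pi_S1 = 4/15*pi_S0 + 1/5*pi_S1 + 1/5*pi_S2 + 1/15*pi_S3 + 1/5*pi_S4
  pi_S2 = 7/15*pi_S0 + 1/15*pi_S1 + 4/15*pi_S2 + 1/15*pi_S3 + 8/15*pi_S4
  pi_S3 = 1/15*pi_S0 + 4/15*pi_S1 + 4/15*pi_S2 + 1/3*pi_S3 + 2/15*pi_S4
  pi_S4 = 2/15*pi_S0 + 2/15*pi_S1 + 1/5*pi_S2 + 4/15*pi_S3 + 1/15*pi_S4
with normalization: pi_S0 + pi_S1 + pi_S2 + pi_S3 + pi_S4 = 1.

Using the first 4 balance equations plus normalization, the linear system A*pi = b is:
  [-14/15, 1/3, 1/15, 4/15, 1/15] . pi = 0
  [4/15, -4/5, 1/5, 1/15, 1/5] . pi = 0
  [7/15, 1/15, -11/15, 1/15, 8/15] . pi = 0
  [1/15, 4/15, 4/15, -2/3, 2/15] . pi = 0
  [1, 1, 1, 1, 1] . pi = 1

Solving yields:
  pi_S0 = 8796/54907
  pi_S1 = 9905/54907
  pi_S2 = 14412/54907
  pi_S3 = 12471/54907
  pi_S4 = 9323/54907

Verification (pi * P):
  8796/54907*1/15 + 9905/54907*1/3 + 14412/54907*1/15 + 12471/54907*4/15 + 9323/54907*1/15 = 8796/54907 = pi_S0  (ok)
  8796/54907*4/15 + 9905/54907*1/5 + 14412/54907*1/5 + 12471/54907*1/15 + 9323/54907*1/5 = 9905/54907 = pi_S1  (ok)
  8796/54907*7/15 + 9905/54907*1/15 + 14412/54907*4/15 + 12471/54907*1/15 + 9323/54907*8/15 = 14412/54907 = pi_S2  (ok)
  8796/54907*1/15 + 9905/54907*4/15 + 14412/54907*4/15 + 12471/54907*1/3 + 9323/54907*2/15 = 12471/54907 = pi_S3  (ok)
  8796/54907*2/15 + 9905/54907*2/15 + 14412/54907*1/5 + 12471/54907*4/15 + 9323/54907*1/15 = 9323/54907 = pi_S4  (ok)

Answer: 8796/54907 9905/54907 14412/54907 12471/54907 9323/54907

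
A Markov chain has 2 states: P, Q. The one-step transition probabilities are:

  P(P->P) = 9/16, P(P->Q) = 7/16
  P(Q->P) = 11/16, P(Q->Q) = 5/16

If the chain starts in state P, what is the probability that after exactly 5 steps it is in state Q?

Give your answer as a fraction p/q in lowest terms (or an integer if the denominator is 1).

Computing P^5 by repeated multiplication:
P^1 =
  P: [9/16, 7/16]
  Q: [11/16, 5/16]
P^2 =
  P: [79/128, 49/128]
  Q: [77/128, 51/128]
P^3 =
  P: [625/1024, 399/1024]
  Q: [627/1024, 397/1024]
P^4 =
  P: [5007/8192, 3185/8192]
  Q: [5005/8192, 3187/8192]
P^5 =
  P: [40049/65536, 25487/65536]
  Q: [40051/65536, 25485/65536]

(P^5)[P -> Q] = 25487/65536

Answer: 25487/65536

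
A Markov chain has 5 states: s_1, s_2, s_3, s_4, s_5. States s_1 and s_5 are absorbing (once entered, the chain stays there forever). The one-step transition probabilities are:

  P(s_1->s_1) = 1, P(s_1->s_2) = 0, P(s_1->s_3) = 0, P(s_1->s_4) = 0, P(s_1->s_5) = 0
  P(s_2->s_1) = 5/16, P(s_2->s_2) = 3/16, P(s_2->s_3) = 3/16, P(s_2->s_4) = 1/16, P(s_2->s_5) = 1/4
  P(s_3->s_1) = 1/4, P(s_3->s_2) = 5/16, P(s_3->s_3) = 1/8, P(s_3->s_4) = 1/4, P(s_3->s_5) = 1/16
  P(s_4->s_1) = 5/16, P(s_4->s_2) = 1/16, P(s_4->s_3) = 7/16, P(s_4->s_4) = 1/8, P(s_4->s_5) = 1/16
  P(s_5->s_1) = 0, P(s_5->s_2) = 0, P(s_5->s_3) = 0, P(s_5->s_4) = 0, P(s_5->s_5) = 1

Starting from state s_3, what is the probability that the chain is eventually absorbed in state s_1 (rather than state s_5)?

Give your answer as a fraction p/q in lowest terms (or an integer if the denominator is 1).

Let a_i = P(absorbed in s_1 | start in state i).
Boundary conditions: a_s_1 = 1, a_s_5 = 0.
For each transient state i, a_i = sum_j P(i->j) * a_j:
  a_s_2 = 5/16*a_s_1 + 3/16*a_s_2 + 3/16*a_s_3 + 1/16*a_s_4 + 1/4*a_s_5
  a_s_3 = 1/4*a_s_1 + 5/16*a_s_2 + 1/8*a_s_3 + 1/4*a_s_4 + 1/16*a_s_5
  a_s_4 = 5/16*a_s_1 + 1/16*a_s_2 + 7/16*a_s_3 + 1/8*a_s_4 + 1/16*a_s_5

Substituting a_s_1 = 1 and a_s_5 = 0, rearrange to (I - Q) a = r where r[i] = P(i -> s_1):
  [13/16, -3/16, -1/16] . (a_s_2, a_s_3, a_s_4) = 5/16
  [-5/16, 7/8, -1/4] . (a_s_2, a_s_3, a_s_4) = 1/4
  [-1/16, -7/16, 7/8] . (a_s_2, a_s_3, a_s_4) = 5/16

Solving yields:
  a_s_2 = 1166/1913
  a_s_3 = 1379/1913
  a_s_4 = 1456/1913

Starting state is s_3, so the absorption probability is a_s_3 = 1379/1913.

Answer: 1379/1913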